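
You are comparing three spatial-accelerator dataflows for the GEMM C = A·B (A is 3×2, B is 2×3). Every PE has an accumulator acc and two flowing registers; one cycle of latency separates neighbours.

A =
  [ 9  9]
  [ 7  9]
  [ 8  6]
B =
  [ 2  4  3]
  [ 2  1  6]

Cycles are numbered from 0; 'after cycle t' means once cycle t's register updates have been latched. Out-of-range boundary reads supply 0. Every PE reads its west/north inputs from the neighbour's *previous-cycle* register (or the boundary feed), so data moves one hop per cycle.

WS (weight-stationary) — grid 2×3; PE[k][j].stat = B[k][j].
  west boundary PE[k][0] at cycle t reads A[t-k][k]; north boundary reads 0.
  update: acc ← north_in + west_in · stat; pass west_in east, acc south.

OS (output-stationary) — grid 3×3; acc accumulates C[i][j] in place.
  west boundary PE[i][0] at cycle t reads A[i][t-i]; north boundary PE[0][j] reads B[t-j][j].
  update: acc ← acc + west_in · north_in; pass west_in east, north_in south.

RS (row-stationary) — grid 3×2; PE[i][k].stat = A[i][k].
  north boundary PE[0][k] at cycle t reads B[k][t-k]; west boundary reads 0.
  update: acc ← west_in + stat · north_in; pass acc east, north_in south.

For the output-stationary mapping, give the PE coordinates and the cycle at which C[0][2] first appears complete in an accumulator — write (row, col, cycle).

(row, col, cycle) = (0, 2, 3)

OS: C[0][2] accumulates in PE[0][2]:
  t=0 PE[0][2]: acc=0 h=0 v=0
  t=1 PE[0][2]: acc=0 h=0 v=0
  t=2 PE[0][2]: acc=27 h=9 v=3
  t=3 PE[0][2]: acc=81 h=9 v=6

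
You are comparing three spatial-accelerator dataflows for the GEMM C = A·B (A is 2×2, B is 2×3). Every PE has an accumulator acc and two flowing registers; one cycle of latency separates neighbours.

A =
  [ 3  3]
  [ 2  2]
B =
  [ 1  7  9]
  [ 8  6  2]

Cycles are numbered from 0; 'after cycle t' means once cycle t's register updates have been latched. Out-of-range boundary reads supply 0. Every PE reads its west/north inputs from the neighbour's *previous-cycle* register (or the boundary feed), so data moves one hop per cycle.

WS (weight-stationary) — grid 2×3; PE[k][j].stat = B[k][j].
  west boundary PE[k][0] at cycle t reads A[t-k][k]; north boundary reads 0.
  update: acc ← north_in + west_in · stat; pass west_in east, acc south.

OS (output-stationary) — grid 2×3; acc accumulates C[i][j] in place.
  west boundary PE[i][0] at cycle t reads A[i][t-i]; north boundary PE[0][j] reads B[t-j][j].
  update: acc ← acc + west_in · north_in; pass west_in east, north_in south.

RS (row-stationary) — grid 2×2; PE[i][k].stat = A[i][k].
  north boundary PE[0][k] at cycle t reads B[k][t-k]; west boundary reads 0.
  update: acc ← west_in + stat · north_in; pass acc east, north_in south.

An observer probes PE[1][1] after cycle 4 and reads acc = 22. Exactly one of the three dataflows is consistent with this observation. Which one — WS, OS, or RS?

WS [2×3] PE[1][1] across cycles:
  cycle 0: PE[1][1] → acc 0, east 0, south 0
  cycle 1: PE[1][1] → acc 0, east 0, south 0
  cycle 2: PE[1][1] → acc 39, east 3, south 39
  cycle 3: PE[1][1] → acc 26, east 2, south 26
  cycle 4: PE[1][1] → acc 0, east 0, south 0
OS [2×3] PE[1][1] across cycles:
  cycle 0: PE[1][1] → acc 0, east 0, south 0
  cycle 1: PE[1][1] → acc 0, east 0, south 0
  cycle 2: PE[1][1] → acc 14, east 2, south 7
  cycle 3: PE[1][1] → acc 26, east 2, south 6
  cycle 4: PE[1][1] → acc 26, east 0, south 0
RS [2×2] PE[1][1] across cycles:
  cycle 0: PE[1][1] → acc 0, east 0, south 0
  cycle 1: PE[1][1] → acc 0, east 0, south 0
  cycle 2: PE[1][1] → acc 18, east 18, south 8
  cycle 3: PE[1][1] → acc 26, east 26, south 6
  cycle 4: PE[1][1] → acc 22, east 22, south 2

dataflow = RS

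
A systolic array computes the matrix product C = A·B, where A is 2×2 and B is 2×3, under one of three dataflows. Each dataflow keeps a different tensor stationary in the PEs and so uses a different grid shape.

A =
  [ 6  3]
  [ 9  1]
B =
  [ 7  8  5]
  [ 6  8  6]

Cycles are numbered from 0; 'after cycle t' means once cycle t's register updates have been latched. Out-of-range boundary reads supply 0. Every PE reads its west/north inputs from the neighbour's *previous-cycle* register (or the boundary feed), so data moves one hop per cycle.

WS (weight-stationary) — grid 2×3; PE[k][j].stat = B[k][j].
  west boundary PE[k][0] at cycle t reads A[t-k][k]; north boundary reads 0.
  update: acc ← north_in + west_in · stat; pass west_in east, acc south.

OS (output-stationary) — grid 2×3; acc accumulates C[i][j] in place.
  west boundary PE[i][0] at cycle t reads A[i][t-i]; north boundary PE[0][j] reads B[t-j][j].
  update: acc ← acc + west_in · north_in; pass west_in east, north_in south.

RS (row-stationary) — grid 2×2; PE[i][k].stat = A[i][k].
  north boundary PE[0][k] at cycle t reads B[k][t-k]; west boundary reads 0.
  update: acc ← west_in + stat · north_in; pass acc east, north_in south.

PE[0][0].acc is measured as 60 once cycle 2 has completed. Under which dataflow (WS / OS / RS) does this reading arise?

dataflow = OS

— WS: 2×3; PE[0][0] trace:
  step 0 · PE0,0: acc=42; fwd→6 fwd↓42
  step 1 · PE0,0: acc=63; fwd→9 fwd↓63
  step 2 · PE0,0: acc=0; fwd→0 fwd↓0
— OS: 2×3; PE[0][0] trace:
  step 0 · PE0,0: acc=42; fwd→6 fwd↓7
  step 1 · PE0,0: acc=60; fwd→3 fwd↓6
  step 2 · PE0,0: acc=60; fwd→0 fwd↓0
— RS: 2×2; PE[0][0] trace:
  step 0 · PE0,0: acc=42; fwd→42 fwd↓7
  step 1 · PE0,0: acc=48; fwd→48 fwd↓8
  step 2 · PE0,0: acc=30; fwd→30 fwd↓5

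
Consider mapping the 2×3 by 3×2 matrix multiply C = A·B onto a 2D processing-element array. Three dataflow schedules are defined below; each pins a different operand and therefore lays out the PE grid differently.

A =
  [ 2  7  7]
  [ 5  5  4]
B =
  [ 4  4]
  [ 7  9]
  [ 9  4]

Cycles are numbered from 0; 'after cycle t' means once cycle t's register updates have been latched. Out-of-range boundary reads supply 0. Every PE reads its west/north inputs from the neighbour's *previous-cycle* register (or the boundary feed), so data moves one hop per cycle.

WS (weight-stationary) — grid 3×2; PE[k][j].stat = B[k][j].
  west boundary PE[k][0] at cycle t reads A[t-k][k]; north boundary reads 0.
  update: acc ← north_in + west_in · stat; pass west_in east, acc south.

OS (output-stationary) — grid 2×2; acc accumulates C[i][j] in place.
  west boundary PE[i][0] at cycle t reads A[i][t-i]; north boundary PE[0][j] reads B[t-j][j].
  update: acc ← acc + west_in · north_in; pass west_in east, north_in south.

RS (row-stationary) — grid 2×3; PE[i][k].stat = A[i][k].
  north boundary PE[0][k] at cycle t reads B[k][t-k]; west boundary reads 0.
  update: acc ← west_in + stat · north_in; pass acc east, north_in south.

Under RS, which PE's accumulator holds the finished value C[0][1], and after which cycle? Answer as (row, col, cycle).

RS: C[0][1] accumulates in PE[0][2]:
  0: (0,2).acc=0  regs=<0,0>
  1: (0,2).acc=0  regs=<0,0>
  2: (0,2).acc=120  regs=<120,9>
  3: (0,2).acc=99  regs=<99,4>

(row, col, cycle) = (0, 2, 3)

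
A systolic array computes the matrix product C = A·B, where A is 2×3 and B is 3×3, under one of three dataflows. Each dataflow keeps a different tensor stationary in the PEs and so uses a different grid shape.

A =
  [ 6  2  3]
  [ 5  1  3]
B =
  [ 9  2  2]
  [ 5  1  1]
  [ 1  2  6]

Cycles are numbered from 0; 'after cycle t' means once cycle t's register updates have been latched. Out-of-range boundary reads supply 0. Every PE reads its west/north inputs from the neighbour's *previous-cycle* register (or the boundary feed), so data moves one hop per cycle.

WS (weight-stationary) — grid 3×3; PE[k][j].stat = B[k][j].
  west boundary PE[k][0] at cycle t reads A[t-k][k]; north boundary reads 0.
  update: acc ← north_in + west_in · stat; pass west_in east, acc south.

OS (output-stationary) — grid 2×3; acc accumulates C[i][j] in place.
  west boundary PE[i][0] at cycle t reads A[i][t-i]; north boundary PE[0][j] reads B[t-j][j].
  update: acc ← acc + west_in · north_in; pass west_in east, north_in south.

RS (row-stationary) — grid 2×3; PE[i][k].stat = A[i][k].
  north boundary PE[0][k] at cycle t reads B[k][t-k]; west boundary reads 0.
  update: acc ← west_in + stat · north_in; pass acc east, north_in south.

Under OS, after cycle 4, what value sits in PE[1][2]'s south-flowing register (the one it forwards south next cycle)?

register = 1

Tracing OS — 2×3 array, target PE[1][2]:
  cycle 0: PE[0][2] → acc 0, east 0, south 0
  cycle 0: PE[1][1] → acc 0, east 0, south 0
  cycle 0: PE[1][2] → acc 0, east 0, south 0
  cycle 1: PE[0][2] → acc 0, east 0, south 0
  cycle 1: PE[1][1] → acc 0, east 0, south 0
  cycle 1: PE[1][2] → acc 0, east 0, south 0
  cycle 2: PE[0][2] → acc 12, east 6, south 2
  cycle 2: PE[1][1] → acc 10, east 5, south 2
  cycle 2: PE[1][2] → acc 0, east 0, south 0
  cycle 3: PE[0][2] → acc 14, east 2, south 1
  cycle 3: PE[1][1] → acc 11, east 1, south 1
  cycle 3: PE[1][2] → acc 10, east 5, south 2
  cycle 4: PE[0][2] → acc 32, east 3, south 6
  cycle 4: PE[1][1] → acc 17, east 3, south 2
  cycle 4: PE[1][2] → acc 11, east 1, south 1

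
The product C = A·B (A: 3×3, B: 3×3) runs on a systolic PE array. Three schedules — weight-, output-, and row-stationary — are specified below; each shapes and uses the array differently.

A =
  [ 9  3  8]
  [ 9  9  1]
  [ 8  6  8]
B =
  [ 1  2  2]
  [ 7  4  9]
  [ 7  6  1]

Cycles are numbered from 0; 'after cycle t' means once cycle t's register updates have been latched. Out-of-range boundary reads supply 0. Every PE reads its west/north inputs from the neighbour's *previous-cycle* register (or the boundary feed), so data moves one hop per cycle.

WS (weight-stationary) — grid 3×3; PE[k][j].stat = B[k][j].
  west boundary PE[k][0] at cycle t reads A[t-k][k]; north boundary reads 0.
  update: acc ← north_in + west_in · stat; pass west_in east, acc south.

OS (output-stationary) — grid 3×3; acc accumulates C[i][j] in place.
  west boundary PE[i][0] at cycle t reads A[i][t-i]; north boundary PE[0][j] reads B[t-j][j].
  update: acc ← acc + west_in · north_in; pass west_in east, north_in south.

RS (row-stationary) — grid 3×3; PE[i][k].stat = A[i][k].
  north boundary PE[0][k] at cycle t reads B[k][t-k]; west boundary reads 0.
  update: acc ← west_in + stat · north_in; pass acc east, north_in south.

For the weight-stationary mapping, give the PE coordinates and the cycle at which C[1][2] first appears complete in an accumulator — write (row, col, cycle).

Under WS, C[1][2] lands at PE[2][2]:
  @0  [2,2]  acc 0  |  →0  ↓0
  @1  [2,2]  acc 0  |  →0  ↓0
  @2  [2,2]  acc 0  |  →0  ↓0
  @3  [2,2]  acc 0  |  →0  ↓0
  @4  [2,2]  acc 53  |  →8  ↓53
  @5  [2,2]  acc 100  |  →1  ↓100

(row, col, cycle) = (2, 2, 5)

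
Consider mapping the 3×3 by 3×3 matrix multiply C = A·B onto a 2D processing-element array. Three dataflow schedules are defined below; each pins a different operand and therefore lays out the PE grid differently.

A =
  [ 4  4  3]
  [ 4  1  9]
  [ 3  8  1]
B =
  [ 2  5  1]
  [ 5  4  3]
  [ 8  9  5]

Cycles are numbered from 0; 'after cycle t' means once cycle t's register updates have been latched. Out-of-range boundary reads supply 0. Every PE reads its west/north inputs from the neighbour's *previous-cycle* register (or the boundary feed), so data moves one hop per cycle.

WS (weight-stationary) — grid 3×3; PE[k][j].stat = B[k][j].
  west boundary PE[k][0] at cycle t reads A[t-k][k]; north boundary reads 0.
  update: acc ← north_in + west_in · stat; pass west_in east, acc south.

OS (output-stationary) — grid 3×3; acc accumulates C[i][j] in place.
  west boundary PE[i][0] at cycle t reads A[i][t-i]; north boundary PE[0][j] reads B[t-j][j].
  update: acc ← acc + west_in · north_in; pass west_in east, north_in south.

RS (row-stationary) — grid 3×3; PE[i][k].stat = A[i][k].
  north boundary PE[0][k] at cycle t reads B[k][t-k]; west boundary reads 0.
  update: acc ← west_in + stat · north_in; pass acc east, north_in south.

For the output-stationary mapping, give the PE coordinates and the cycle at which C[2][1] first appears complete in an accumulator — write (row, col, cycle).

(row, col, cycle) = (2, 1, 5)

Under OS, C[2][1] lands at PE[2][1]:
  after 0 — PE[2][1] acc=0, pass-E 0, pass-S 0
  after 1 — PE[2][1] acc=0, pass-E 0, pass-S 0
  after 2 — PE[2][1] acc=0, pass-E 0, pass-S 0
  after 3 — PE[2][1] acc=15, pass-E 3, pass-S 5
  after 4 — PE[2][1] acc=47, pass-E 8, pass-S 4
  after 5 — PE[2][1] acc=56, pass-E 1, pass-S 9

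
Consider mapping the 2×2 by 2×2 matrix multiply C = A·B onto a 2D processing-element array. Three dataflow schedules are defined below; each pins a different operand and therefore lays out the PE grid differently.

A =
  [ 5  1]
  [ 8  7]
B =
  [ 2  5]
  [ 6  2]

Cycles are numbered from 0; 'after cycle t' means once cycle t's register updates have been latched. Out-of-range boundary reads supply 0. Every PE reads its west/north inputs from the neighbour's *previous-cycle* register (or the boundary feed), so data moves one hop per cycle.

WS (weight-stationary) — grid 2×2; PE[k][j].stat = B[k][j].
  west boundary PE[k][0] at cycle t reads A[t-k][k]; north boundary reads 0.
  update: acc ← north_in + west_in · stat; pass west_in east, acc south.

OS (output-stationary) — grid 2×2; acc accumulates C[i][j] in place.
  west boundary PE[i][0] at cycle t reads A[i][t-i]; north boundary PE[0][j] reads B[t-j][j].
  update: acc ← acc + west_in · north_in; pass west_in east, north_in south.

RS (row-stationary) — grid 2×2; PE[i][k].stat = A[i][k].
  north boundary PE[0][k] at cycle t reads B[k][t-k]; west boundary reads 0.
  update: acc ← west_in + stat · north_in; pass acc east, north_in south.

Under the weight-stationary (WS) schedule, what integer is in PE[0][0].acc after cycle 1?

PE[0][0].acc = 16

Tracing WS — 2×2 array, target PE[0][0]:
  t=0 PE[0][0]: acc=10 h=5 v=10
  t=1 PE[0][0]: acc=16 h=8 v=16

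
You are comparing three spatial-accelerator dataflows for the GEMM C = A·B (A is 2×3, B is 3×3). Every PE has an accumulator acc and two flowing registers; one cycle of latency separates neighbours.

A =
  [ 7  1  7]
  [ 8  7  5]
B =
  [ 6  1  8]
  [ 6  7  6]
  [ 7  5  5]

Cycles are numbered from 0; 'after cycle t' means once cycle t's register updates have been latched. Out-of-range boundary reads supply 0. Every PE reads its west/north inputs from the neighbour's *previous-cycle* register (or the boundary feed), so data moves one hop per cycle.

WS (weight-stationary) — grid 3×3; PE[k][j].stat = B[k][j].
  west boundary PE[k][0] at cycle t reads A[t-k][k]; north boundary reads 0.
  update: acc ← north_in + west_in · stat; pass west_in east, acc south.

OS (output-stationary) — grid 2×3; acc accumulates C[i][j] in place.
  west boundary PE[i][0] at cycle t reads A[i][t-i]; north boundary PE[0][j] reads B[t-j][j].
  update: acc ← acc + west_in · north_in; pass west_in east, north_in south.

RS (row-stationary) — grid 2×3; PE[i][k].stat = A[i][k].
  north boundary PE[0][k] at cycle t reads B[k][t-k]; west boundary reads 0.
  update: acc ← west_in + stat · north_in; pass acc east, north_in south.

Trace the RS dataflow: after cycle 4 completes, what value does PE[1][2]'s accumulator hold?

RS 2×3: PE[1][2] cycle-by-cycle (with neighbour feeds):
  0: (0,2).acc=0  regs=<0,0>
  0: (1,1).acc=0  regs=<0,0>
  0: (1,2).acc=0  regs=<0,0>
  1: (0,2).acc=0  regs=<0,0>
  1: (1,1).acc=0  regs=<0,0>
  1: (1,2).acc=0  regs=<0,0>
  2: (0,2).acc=97  regs=<97,7>
  2: (1,1).acc=90  regs=<90,6>
  2: (1,2).acc=0  regs=<0,0>
  3: (0,2).acc=49  regs=<49,5>
  3: (1,1).acc=57  regs=<57,7>
  3: (1,2).acc=125  regs=<125,7>
  4: (0,2).acc=97  regs=<97,5>
  4: (1,1).acc=106  regs=<106,6>
  4: (1,2).acc=82  regs=<82,5>

PE[1][2].acc = 82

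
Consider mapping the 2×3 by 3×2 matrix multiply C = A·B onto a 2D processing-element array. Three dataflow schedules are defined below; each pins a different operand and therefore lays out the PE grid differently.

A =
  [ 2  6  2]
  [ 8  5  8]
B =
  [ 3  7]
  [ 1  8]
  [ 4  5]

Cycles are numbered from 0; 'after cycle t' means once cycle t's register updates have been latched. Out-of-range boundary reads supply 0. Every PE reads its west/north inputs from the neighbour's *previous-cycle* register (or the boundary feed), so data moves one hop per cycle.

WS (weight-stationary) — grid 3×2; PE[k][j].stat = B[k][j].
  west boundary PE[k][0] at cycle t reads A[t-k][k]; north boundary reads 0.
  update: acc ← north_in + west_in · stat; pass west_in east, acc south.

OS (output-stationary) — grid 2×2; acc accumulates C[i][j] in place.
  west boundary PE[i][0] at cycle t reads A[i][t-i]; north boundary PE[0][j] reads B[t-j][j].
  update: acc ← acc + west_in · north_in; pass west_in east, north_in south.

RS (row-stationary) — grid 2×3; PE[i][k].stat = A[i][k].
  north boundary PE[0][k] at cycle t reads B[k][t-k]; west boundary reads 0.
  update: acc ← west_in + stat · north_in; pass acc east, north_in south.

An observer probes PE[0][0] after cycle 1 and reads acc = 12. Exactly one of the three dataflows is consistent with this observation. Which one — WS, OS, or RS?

dataflow = OS

Under WS (3×2), PE[0][0]:
  @0  [0,0]  acc 6  |  →2  ↓6
  @1  [0,0]  acc 24  |  →8  ↓24
Under OS (2×2), PE[0][0]:
  @0  [0,0]  acc 6  |  →2  ↓3
  @1  [0,0]  acc 12  |  →6  ↓1
Under RS (2×3), PE[0][0]:
  @0  [0,0]  acc 6  |  →6  ↓3
  @1  [0,0]  acc 14  |  →14  ↓7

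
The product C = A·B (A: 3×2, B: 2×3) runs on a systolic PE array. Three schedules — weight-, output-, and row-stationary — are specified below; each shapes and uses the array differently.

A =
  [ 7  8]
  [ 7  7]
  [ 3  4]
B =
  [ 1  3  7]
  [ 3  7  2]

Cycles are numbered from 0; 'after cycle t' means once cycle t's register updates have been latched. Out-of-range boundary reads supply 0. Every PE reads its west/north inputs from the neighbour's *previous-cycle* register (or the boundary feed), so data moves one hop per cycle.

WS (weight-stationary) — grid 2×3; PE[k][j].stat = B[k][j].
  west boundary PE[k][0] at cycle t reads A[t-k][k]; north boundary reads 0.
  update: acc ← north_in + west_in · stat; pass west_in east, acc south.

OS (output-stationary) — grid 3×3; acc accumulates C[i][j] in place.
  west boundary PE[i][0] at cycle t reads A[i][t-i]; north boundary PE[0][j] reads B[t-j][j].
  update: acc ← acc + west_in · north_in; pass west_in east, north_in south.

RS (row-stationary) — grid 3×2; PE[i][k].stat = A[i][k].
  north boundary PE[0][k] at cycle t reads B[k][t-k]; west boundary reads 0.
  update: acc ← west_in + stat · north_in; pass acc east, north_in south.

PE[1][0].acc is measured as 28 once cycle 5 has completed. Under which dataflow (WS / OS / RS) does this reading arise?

dataflow = OS

WS [2×3] PE[1][0] across cycles:
  cycle 0: PE[1][0] → acc 0, east 0, south 0
  cycle 1: PE[1][0] → acc 31, east 8, south 31
  cycle 2: PE[1][0] → acc 28, east 7, south 28
  cycle 3: PE[1][0] → acc 15, east 4, south 15
  cycle 4: PE[1][0] → acc 0, east 0, south 0
  cycle 5: PE[1][0] → acc 0, east 0, south 0
OS [3×3] PE[1][0] across cycles:
  cycle 0: PE[1][0] → acc 0, east 0, south 0
  cycle 1: PE[1][0] → acc 7, east 7, south 1
  cycle 2: PE[1][0] → acc 28, east 7, south 3
  cycle 3: PE[1][0] → acc 28, east 0, south 0
  cycle 4: PE[1][0] → acc 28, east 0, south 0
  cycle 5: PE[1][0] → acc 28, east 0, south 0
RS [3×2] PE[1][0] across cycles:
  cycle 0: PE[1][0] → acc 0, east 0, south 0
  cycle 1: PE[1][0] → acc 7, east 7, south 1
  cycle 2: PE[1][0] → acc 21, east 21, south 3
  cycle 3: PE[1][0] → acc 49, east 49, south 7
  cycle 4: PE[1][0] → acc 0, east 0, south 0
  cycle 5: PE[1][0] → acc 0, east 0, south 0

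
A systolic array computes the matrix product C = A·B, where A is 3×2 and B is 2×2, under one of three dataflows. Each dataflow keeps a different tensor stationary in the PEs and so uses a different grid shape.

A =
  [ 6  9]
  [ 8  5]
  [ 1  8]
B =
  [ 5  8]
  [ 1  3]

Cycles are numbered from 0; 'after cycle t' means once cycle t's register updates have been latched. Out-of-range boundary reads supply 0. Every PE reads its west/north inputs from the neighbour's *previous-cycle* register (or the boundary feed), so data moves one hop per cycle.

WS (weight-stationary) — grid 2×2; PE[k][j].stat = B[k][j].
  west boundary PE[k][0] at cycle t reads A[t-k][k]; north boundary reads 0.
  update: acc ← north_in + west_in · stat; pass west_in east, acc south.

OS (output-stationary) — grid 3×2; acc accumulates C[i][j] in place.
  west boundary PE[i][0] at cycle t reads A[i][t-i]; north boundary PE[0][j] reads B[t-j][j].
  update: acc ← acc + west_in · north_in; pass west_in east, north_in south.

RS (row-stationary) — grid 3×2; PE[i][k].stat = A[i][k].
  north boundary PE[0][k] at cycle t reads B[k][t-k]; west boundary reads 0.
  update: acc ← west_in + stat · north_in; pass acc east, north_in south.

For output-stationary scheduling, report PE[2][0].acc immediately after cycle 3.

PE[2][0].acc = 13

OS (3×2). Following PE[2][0] plus its west/north inputs:
  step 0 · PE1,0: acc=0; fwd→0 fwd↓0
  step 0 · PE2,0: acc=0; fwd→0 fwd↓0
  step 1 · PE1,0: acc=40; fwd→8 fwd↓5
  step 1 · PE2,0: acc=0; fwd→0 fwd↓0
  step 2 · PE1,0: acc=45; fwd→5 fwd↓1
  step 2 · PE2,0: acc=5; fwd→1 fwd↓5
  step 3 · PE1,0: acc=45; fwd→0 fwd↓0
  step 3 · PE2,0: acc=13; fwd→8 fwd↓1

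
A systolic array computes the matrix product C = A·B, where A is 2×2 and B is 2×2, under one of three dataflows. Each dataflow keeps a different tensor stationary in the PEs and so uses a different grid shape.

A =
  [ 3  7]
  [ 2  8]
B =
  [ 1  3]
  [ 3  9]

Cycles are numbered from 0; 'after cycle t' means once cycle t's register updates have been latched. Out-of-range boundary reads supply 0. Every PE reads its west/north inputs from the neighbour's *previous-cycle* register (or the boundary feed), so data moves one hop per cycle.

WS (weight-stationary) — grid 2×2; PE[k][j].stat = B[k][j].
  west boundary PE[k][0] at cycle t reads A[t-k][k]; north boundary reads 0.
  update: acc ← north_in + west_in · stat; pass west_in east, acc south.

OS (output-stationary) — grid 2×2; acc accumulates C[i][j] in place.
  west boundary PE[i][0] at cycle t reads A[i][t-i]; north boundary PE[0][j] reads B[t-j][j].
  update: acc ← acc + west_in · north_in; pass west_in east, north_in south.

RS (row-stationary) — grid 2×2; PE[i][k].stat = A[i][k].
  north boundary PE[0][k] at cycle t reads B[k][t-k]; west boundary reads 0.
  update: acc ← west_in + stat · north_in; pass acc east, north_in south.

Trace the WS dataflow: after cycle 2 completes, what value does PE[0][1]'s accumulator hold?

WS on a 2×2 grid — tracing PE[0][1] and its feeders:
  [0] (0,0) acc=3 (h:3 v:3)
  [0] (0,1) acc=0 (h:0 v:0)
  [1] (0,0) acc=2 (h:2 v:2)
  [1] (0,1) acc=9 (h:3 v:9)
  [2] (0,0) acc=0 (h:0 v:0)
  [2] (0,1) acc=6 (h:2 v:6)

PE[0][1].acc = 6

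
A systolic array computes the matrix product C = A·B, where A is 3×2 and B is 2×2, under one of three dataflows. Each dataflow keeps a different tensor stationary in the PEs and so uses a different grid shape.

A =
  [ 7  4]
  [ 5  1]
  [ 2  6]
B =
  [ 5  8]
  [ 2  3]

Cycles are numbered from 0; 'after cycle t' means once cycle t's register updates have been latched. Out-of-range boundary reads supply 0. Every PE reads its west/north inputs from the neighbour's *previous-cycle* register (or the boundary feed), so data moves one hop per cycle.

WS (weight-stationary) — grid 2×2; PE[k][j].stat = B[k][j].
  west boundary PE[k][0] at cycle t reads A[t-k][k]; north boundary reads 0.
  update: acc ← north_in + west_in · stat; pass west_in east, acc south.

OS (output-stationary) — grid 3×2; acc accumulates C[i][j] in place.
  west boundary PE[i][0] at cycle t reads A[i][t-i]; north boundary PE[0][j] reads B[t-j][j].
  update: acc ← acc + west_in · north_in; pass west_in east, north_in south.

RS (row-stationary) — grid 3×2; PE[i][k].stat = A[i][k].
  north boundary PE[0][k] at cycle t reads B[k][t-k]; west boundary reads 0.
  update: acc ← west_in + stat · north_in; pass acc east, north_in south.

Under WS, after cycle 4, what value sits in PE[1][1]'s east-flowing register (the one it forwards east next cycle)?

WS on a 2×2 grid — tracing PE[1][1] and its feeders:
  step 0 · PE0,1: acc=0; fwd→0 fwd↓0
  step 0 · PE1,0: acc=0; fwd→0 fwd↓0
  step 0 · PE1,1: acc=0; fwd→0 fwd↓0
  step 1 · PE0,1: acc=56; fwd→7 fwd↓56
  step 1 · PE1,0: acc=43; fwd→4 fwd↓43
  step 1 · PE1,1: acc=0; fwd→0 fwd↓0
  step 2 · PE0,1: acc=40; fwd→5 fwd↓40
  step 2 · PE1,0: acc=27; fwd→1 fwd↓27
  step 2 · PE1,1: acc=68; fwd→4 fwd↓68
  step 3 · PE0,1: acc=16; fwd→2 fwd↓16
  step 3 · PE1,0: acc=22; fwd→6 fwd↓22
  step 3 · PE1,1: acc=43; fwd→1 fwd↓43
  step 4 · PE0,1: acc=0; fwd→0 fwd↓0
  step 4 · PE1,0: acc=0; fwd→0 fwd↓0
  step 4 · PE1,1: acc=34; fwd→6 fwd↓34

register = 6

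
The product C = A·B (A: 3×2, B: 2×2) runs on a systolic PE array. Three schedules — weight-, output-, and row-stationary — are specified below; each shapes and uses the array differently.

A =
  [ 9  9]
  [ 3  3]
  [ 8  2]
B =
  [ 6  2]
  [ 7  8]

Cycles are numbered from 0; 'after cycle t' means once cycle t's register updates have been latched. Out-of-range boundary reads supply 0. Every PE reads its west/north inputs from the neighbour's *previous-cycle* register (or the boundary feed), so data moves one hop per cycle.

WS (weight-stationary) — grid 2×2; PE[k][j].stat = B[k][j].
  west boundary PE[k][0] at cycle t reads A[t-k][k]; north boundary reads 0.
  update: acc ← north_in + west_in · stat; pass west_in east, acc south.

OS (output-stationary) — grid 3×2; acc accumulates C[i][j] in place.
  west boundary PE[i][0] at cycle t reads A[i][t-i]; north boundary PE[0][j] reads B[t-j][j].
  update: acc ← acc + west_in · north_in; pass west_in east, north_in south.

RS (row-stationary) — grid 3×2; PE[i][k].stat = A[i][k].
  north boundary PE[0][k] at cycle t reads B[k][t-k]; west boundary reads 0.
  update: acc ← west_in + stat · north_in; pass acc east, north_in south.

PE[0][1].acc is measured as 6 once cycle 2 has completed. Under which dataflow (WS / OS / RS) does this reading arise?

WS [2×2] PE[0][1] across cycles:
  step 0 · PE0,1: acc=0; fwd→0 fwd↓0
  step 1 · PE0,1: acc=18; fwd→9 fwd↓18
  step 2 · PE0,1: acc=6; fwd→3 fwd↓6
OS [3×2] PE[0][1] across cycles:
  step 0 · PE0,1: acc=0; fwd→0 fwd↓0
  step 1 · PE0,1: acc=18; fwd→9 fwd↓2
  step 2 · PE0,1: acc=90; fwd→9 fwd↓8
RS [3×2] PE[0][1] across cycles:
  step 0 · PE0,1: acc=0; fwd→0 fwd↓0
  step 1 · PE0,1: acc=117; fwd→117 fwd↓7
  step 2 · PE0,1: acc=90; fwd→90 fwd↓8

dataflow = WS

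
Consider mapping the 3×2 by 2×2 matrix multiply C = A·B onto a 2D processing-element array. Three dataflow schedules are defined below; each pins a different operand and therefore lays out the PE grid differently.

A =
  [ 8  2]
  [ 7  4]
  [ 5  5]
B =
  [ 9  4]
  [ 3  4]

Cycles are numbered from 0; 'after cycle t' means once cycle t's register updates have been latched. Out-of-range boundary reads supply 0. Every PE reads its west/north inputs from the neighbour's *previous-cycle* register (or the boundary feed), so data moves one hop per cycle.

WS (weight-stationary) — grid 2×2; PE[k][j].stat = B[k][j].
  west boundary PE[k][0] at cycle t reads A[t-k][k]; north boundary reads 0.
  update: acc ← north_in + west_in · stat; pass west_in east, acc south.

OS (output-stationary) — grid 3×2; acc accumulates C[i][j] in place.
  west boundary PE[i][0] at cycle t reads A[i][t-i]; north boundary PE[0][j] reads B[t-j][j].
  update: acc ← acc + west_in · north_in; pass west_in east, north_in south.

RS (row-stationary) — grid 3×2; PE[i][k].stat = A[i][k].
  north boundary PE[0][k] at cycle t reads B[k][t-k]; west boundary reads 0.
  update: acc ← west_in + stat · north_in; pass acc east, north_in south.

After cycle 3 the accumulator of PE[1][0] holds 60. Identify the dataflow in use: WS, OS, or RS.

— WS: 2×2; PE[1][0] trace:
  c0 r1c0: 0 / 0 / 0
  c1 r1c0: 78 / 2 / 78
  c2 r1c0: 75 / 4 / 75
  c3 r1c0: 60 / 5 / 60
— OS: 3×2; PE[1][0] trace:
  c0 r1c0: 0 / 0 / 0
  c1 r1c0: 63 / 7 / 9
  c2 r1c0: 75 / 4 / 3
  c3 r1c0: 75 / 0 / 0
— RS: 3×2; PE[1][0] trace:
  c0 r1c0: 0 / 0 / 0
  c1 r1c0: 63 / 63 / 9
  c2 r1c0: 28 / 28 / 4
  c3 r1c0: 0 / 0 / 0

dataflow = WS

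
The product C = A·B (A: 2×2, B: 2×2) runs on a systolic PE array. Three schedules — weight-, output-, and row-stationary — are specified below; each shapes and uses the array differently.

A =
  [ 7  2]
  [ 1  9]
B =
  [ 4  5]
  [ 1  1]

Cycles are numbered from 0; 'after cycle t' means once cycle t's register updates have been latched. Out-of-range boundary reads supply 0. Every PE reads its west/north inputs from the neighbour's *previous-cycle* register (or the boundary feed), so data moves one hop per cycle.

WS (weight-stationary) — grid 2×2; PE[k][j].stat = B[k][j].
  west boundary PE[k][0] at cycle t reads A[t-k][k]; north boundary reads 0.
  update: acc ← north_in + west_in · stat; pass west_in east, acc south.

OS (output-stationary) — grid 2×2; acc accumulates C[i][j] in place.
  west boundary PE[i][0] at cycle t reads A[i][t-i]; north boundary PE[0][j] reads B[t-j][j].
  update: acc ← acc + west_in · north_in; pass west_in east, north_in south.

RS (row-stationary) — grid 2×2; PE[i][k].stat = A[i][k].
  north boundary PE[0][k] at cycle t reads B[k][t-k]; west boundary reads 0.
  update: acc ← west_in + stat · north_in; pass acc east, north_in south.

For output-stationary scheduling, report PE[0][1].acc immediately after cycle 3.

PE[0][1].acc = 37

OS on a 2×2 grid — tracing PE[0][1] and its feeders:
  c0 r0c0: 28 / 7 / 4
  c0 r0c1: 0 / 0 / 0
  c1 r0c0: 30 / 2 / 1
  c1 r0c1: 35 / 7 / 5
  c2 r0c0: 30 / 0 / 0
  c2 r0c1: 37 / 2 / 1
  c3 r0c0: 30 / 0 / 0
  c3 r0c1: 37 / 0 / 0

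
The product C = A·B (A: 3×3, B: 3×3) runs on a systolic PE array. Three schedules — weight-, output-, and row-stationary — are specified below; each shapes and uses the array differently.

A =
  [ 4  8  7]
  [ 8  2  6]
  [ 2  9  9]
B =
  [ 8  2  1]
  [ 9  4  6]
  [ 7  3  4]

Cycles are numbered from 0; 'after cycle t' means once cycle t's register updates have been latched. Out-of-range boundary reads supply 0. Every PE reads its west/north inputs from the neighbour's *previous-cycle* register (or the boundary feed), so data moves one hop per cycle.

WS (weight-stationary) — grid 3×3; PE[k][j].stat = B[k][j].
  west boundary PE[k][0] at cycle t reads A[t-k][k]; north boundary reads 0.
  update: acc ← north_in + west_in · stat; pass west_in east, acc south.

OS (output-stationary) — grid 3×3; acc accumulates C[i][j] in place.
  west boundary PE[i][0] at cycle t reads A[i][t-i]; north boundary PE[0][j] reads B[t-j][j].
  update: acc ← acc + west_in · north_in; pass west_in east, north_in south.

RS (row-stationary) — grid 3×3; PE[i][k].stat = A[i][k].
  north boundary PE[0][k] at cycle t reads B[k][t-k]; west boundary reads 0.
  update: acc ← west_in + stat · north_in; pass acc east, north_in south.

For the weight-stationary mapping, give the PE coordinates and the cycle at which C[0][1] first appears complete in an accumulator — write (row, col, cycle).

WS — PE[2][1] is where C[0][1] collects:
  after 0 — PE[2][1] acc=0, pass-E 0, pass-S 0
  after 1 — PE[2][1] acc=0, pass-E 0, pass-S 0
  after 2 — PE[2][1] acc=0, pass-E 0, pass-S 0
  after 3 — PE[2][1] acc=61, pass-E 7, pass-S 61

(row, col, cycle) = (2, 1, 3)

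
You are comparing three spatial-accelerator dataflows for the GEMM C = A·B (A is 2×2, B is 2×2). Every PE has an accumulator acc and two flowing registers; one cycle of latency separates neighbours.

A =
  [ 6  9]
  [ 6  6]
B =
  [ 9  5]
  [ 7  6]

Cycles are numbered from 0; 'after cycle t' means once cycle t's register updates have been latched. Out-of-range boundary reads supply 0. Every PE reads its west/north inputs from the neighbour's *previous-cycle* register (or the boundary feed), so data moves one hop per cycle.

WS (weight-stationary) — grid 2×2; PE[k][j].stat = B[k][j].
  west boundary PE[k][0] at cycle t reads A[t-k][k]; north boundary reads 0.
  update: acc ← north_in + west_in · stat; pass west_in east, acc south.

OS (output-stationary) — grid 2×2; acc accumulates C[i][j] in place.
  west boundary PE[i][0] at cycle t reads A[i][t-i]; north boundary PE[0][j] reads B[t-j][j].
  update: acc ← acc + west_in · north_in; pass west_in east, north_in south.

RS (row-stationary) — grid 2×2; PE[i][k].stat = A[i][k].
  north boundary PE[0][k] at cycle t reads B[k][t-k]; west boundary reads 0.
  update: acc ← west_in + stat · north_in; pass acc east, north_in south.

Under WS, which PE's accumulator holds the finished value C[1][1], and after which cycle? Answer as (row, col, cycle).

(row, col, cycle) = (1, 1, 3)

WS — PE[1][1] is where C[1][1] collects:
  c0 r1c1: 0 / 0 / 0
  c1 r1c1: 0 / 0 / 0
  c2 r1c1: 84 / 9 / 84
  c3 r1c1: 66 / 6 / 66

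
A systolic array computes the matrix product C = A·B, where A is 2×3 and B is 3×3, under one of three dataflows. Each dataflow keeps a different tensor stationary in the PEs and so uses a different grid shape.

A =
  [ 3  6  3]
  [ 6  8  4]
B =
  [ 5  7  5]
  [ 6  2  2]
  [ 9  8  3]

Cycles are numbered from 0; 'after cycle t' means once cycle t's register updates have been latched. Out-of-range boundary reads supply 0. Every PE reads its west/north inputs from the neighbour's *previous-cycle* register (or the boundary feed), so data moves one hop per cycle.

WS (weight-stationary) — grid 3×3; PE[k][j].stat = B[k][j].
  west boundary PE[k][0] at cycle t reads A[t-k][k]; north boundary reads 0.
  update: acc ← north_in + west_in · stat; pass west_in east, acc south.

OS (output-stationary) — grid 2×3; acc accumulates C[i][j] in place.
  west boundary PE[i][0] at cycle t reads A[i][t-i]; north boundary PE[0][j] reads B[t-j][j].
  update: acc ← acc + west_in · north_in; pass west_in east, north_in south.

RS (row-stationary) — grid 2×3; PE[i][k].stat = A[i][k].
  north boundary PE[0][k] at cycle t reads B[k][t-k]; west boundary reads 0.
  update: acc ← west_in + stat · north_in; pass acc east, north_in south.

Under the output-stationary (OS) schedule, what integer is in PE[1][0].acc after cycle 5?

PE[1][0].acc = 114

Tracing OS — 2×3 array, target PE[1][0]:
  0: (0,0).acc=15  regs=<3,5>
  0: (1,0).acc=0  regs=<0,0>
  1: (0,0).acc=51  regs=<6,6>
  1: (1,0).acc=30  regs=<6,5>
  2: (0,0).acc=78  regs=<3,9>
  2: (1,0).acc=78  regs=<8,6>
  3: (0,0).acc=78  regs=<0,0>
  3: (1,0).acc=114  regs=<4,9>
  4: (0,0).acc=78  regs=<0,0>
  4: (1,0).acc=114  regs=<0,0>
  5: (0,0).acc=78  regs=<0,0>
  5: (1,0).acc=114  regs=<0,0>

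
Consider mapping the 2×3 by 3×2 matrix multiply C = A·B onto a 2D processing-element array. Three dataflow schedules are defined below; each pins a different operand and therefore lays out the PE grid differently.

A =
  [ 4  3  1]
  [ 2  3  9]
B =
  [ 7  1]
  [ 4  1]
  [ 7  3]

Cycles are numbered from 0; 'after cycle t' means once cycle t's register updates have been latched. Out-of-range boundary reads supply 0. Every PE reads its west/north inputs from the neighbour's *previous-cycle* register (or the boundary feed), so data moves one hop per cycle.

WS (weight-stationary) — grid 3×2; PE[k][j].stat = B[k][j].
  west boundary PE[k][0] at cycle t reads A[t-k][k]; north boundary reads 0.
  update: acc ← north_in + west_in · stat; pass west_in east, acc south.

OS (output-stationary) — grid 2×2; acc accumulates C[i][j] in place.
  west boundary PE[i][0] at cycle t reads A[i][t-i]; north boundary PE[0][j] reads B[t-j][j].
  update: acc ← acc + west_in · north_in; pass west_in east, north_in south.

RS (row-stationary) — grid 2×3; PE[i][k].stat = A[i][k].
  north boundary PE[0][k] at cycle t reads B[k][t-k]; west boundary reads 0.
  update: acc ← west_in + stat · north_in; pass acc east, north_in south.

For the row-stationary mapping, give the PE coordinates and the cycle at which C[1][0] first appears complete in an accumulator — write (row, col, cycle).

(row, col, cycle) = (1, 2, 3)

RS — PE[1][2] is where C[1][0] collects:
  cycle 0: PE[1][2] → acc 0, east 0, south 0
  cycle 1: PE[1][2] → acc 0, east 0, south 0
  cycle 2: PE[1][2] → acc 0, east 0, south 0
  cycle 3: PE[1][2] → acc 89, east 89, south 7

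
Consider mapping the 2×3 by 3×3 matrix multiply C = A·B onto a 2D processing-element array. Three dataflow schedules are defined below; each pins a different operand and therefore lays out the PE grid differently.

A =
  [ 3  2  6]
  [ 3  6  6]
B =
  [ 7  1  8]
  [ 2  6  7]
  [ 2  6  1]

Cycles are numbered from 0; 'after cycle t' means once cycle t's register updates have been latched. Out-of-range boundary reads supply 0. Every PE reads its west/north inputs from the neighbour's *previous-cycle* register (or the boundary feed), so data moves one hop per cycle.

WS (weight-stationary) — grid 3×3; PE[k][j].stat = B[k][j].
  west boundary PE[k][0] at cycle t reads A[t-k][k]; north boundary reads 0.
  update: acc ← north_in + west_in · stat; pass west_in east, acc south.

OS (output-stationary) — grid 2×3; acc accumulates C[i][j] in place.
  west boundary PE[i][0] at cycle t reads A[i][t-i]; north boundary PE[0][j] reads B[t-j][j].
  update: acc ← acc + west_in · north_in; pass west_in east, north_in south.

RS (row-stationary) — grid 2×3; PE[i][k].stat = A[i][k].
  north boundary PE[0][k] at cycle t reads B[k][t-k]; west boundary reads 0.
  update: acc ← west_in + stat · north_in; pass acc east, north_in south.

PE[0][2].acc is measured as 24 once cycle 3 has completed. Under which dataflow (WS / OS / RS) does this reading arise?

dataflow = WS

Under WS (3×3), PE[0][2]:
  t=0 PE[0][2]: acc=0 h=0 v=0
  t=1 PE[0][2]: acc=0 h=0 v=0
  t=2 PE[0][2]: acc=24 h=3 v=24
  t=3 PE[0][2]: acc=24 h=3 v=24
Under OS (2×3), PE[0][2]:
  t=0 PE[0][2]: acc=0 h=0 v=0
  t=1 PE[0][2]: acc=0 h=0 v=0
  t=2 PE[0][2]: acc=24 h=3 v=8
  t=3 PE[0][2]: acc=38 h=2 v=7
Under RS (2×3), PE[0][2]:
  t=0 PE[0][2]: acc=0 h=0 v=0
  t=1 PE[0][2]: acc=0 h=0 v=0
  t=2 PE[0][2]: acc=37 h=37 v=2
  t=3 PE[0][2]: acc=51 h=51 v=6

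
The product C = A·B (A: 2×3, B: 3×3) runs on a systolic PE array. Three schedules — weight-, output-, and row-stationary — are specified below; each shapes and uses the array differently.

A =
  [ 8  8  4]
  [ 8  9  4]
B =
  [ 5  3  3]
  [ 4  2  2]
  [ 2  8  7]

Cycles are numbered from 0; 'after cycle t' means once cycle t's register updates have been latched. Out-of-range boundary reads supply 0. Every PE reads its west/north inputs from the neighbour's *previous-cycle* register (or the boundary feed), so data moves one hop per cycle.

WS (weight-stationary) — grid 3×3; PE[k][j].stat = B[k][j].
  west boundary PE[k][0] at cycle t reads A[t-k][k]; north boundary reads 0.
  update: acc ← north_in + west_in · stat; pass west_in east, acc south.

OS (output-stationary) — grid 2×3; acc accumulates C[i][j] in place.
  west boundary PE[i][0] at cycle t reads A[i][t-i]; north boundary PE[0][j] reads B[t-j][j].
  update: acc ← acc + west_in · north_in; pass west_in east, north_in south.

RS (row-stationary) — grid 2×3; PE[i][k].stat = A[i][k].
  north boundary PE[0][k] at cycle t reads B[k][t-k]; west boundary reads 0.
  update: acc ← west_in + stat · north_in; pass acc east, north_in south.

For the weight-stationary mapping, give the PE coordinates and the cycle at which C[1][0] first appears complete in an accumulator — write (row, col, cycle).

(row, col, cycle) = (2, 0, 3)

WS — PE[2][0] is where C[1][0] collects:
  @0  [2,0]  acc 0  |  →0  ↓0
  @1  [2,0]  acc 0  |  →0  ↓0
  @2  [2,0]  acc 80  |  →4  ↓80
  @3  [2,0]  acc 84  |  →4  ↓84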